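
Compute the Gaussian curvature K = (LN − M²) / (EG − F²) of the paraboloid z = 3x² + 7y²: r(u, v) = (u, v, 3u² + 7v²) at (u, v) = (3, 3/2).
K = 21/146689

Coefficients of the first fundamental form: E = 36*u^2 + 1, F = 84*u*v, G = 196*v^2 + 1.
Coefficients of the second fundamental form: L = 6/sqrt(36*u^2 + 196*v^2 + 1), M = 0, N = 14/sqrt(36*u^2 + 196*v^2 + 1).
Assemble K = (LN − M²)/(EG − F²) = 84/(1296*u^4 + 14112*u^2*v^2 + 72*u^2 + 38416*v^4 + 392*v^2 + 1). At (u, v) = (3, 3/2): K = 21/146689.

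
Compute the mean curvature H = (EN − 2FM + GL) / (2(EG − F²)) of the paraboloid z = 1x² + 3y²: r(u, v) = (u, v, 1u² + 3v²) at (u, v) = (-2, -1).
H = 88*sqrt(53)/2809

With E = 4*u^2 + 1, F = 12*u*v, G = 36*v^2 + 1, L = 2/sqrt(4*u^2 + 36*v^2 + 1), M = 0, N = 6/sqrt(4*u^2 + 36*v^2 + 1), assemble
  H = (EN − 2FM + GL) / (2(EG − F²)) = 4*(3*u^2 + 9*v^2 + 1)/(4*u^2 + 36*v^2 + 1)^(3/2).
At (u, v) = (-2, -1): H = 88*sqrt(53)/2809.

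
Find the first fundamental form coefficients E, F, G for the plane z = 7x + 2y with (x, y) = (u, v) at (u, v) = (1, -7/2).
E = 50;  F = 14;  G = 5

Partials: r_u = (1, 0, 7), r_v = (0, 1, 2). As functions of (u, v):
  E = r_u · r_u = 50,
  F = r_u · r_v = 14,
  G = r_v · r_v = 5.
Evaluating at (u, v) = (1, -7/2): E = 50, F = 14, G = 5.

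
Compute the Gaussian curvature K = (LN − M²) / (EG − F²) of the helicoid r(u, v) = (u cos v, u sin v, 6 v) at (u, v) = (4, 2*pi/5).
K = -9/676

Coefficients of the first fundamental form: E = 1, F = 0, G = u^2 + 36.
Coefficients of the second fundamental form: L = 0, M = -6/sqrt(u^2 + 36), N = 0.
Assemble K = (LN − M²)/(EG − F²) = -36/(u^2 + 36)^2. At (u, v) = (4, 2*pi/5): K = -9/676.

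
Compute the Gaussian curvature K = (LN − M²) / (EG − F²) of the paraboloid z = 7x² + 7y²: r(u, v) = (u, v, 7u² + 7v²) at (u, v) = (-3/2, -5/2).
K = 196/2778889

Coefficients of the first fundamental form: E = 196*u^2 + 1, F = 196*u*v, G = 196*v^2 + 1.
Coefficients of the second fundamental form: L = 14/sqrt(196*u^2 + 196*v^2 + 1), M = 0, N = 14/sqrt(196*u^2 + 196*v^2 + 1).
Assemble K = (LN − M²)/(EG − F²) = 196/(38416*u^4 + 76832*u^2*v^2 + 392*u^2 + 38416*v^4 + 392*v^2 + 1). At (u, v) = (-3/2, -5/2): K = 196/2778889.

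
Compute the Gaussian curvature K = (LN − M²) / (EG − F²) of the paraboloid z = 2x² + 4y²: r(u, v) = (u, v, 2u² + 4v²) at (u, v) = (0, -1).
K = 32/4225

Coefficients of the first fundamental form: E = 16*u^2 + 1, F = 32*u*v, G = 64*v^2 + 1.
Coefficients of the second fundamental form: L = 4/sqrt(16*u^2 + 64*v^2 + 1), M = 0, N = 8/sqrt(16*u^2 + 64*v^2 + 1).
Assemble K = (LN − M²)/(EG − F²) = 32/(256*u^4 + 2048*u^2*v^2 + 32*u^2 + 4096*v^4 + 128*v^2 + 1). At (u, v) = (0, -1): K = 32/4225.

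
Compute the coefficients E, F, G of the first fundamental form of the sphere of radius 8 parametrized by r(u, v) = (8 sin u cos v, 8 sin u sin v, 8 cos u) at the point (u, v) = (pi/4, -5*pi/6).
E = 64;  F = 0;  G = 32

Partials: r_u = (8*cos(u)*cos(v), 8*sin(v)*cos(u), -8*sin(u)), r_v = (-8*sin(u)*sin(v), 8*sin(u)*cos(v), 0). As functions of (u, v):
  E = r_u · r_u = 64,
  F = r_u · r_v = 0,
  G = r_v · r_v = 64*sin(u)^2.
Evaluating at (u, v) = (pi/4, -5*pi/6): E = 64, F = 0, G = 32.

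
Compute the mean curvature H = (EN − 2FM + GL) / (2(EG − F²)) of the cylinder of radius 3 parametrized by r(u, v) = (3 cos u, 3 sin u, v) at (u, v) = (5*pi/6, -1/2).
H = -1/6

With E = 9, F = 0, G = 1, L = -3, M = 0, N = 0, assemble
  H = (EN − 2FM + GL) / (2(EG − F²)) = -1/6.
At (u, v) = (5*pi/6, -1/2): H = -1/6.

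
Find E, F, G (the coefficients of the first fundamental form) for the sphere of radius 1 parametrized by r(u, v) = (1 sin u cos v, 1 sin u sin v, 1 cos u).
E = 1;  F = 0;  G = sin(u)^2

Compute partials: r_u = (cos(u)*cos(v), sin(v)*cos(u), -sin(u)), r_v = (-sin(u)*sin(v), sin(u)*cos(v), 0). Then
  E = r_u · r_u = 1,
  F = r_u · r_v = 0,
  G = r_v · r_v = sin(u)^2.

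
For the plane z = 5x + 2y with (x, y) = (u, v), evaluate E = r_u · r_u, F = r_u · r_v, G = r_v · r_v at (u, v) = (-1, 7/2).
E = 26;  F = 10;  G = 5

Partials: r_u = (1, 0, 5), r_v = (0, 1, 2). As functions of (u, v):
  E = r_u · r_u = 26,
  F = r_u · r_v = 10,
  G = r_v · r_v = 5.
Evaluating at (u, v) = (-1, 7/2): E = 26, F = 10, G = 5.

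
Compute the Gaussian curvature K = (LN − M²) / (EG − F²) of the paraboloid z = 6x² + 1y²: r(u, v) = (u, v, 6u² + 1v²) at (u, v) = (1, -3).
K = 24/32761

Coefficients of the first fundamental form: E = 144*u^2 + 1, F = 24*u*v, G = 4*v^2 + 1.
Coefficients of the second fundamental form: L = 12/sqrt(144*u^2 + 4*v^2 + 1), M = 0, N = 2/sqrt(144*u^2 + 4*v^2 + 1).
Assemble K = (LN − M²)/(EG − F²) = 24/(20736*u^4 + 1152*u^2*v^2 + 288*u^2 + 16*v^4 + 8*v^2 + 1). At (u, v) = (1, -3): K = 24/32761.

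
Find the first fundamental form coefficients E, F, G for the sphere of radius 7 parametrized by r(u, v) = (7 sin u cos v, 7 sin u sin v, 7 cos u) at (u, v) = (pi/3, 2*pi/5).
E = 49;  F = 0;  G = 147/4

Partials: r_u = (7*cos(u)*cos(v), 7*sin(v)*cos(u), -7*sin(u)), r_v = (-7*sin(u)*sin(v), 7*sin(u)*cos(v), 0). As functions of (u, v):
  E = r_u · r_u = 49,
  F = r_u · r_v = 0,
  G = r_v · r_v = 49*sin(u)^2.
Evaluating at (u, v) = (pi/3, 2*pi/5): E = 49, F = 0, G = 147/4.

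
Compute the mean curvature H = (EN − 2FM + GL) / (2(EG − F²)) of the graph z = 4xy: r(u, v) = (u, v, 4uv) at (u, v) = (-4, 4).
H = 1024*sqrt(57)/87723

With E = 16*v^2 + 1, F = 16*u*v, G = 16*u^2 + 1, L = 0, M = 4/sqrt(16*u^2 + 16*v^2 + 1), N = 0, assemble
  H = (EN − 2FM + GL) / (2(EG − F²)) = -64*u*v/(16*u^2 + 16*v^2 + 1)^(3/2).
At (u, v) = (-4, 4): H = 1024*sqrt(57)/87723.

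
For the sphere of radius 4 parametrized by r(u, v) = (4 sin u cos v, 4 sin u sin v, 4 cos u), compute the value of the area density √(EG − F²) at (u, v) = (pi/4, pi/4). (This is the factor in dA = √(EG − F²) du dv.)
√(EG − F²)|_{(pi/4, pi/4)} = 8*sqrt(2)

E = 16, F = 0, G = 16*sin(u)^2, so EG − F² = 256*sin(u)^2. Taking the positive square root: √(EG − F²) = 16*Abs(sin(u)). At (u, v) = (pi/4, pi/4): 8*sqrt(2).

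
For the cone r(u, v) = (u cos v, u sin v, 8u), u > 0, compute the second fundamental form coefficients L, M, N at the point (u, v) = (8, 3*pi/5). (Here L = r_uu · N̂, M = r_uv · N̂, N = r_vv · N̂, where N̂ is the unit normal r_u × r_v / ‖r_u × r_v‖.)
L = 0;  M = 0;  N = 64*sqrt(65)/65

Compute the unit normal N̂(u, v) = (-8*sqrt(65)*u*cos(v)/(65*Abs(u)), -8*sqrt(65)*u*sin(v)/(65*Abs(u)), sqrt(65)*u/(65*Abs(u))), and the second partials r_uu, r_uv, r_vv. Take dot products:
  L(u, v) = r_uu · N̂ = 0,
  M(u, v) = r_uv · N̂ = 0,
  N(u, v) = r_vv · N̂ = 8*sqrt(65)*u^2/(65*Abs(u)).
Evaluating at (u, v) = (8, 3*pi/5):
  L = 0, M = 0, N = 64*sqrt(65)/65.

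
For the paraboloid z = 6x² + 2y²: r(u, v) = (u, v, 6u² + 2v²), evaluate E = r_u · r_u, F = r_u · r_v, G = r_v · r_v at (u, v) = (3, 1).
E = 1297;  F = 144;  G = 17

Partials: r_u = (1, 0, 12*u), r_v = (0, 1, 4*v). As functions of (u, v):
  E = r_u · r_u = 144*u^2 + 1,
  F = r_u · r_v = 48*u*v,
  G = r_v · r_v = 16*v^2 + 1.
Evaluating at (u, v) = (3, 1): E = 1297, F = 144, G = 17.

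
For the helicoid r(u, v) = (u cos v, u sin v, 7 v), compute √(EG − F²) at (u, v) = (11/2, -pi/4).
√(EG − F²)|_{(11/2, -pi/4)} = sqrt(317)/2

E = 1, F = 0, G = u^2 + 49; EG − F² = u^2 + 49; √(EG − F²) = sqrt(u^2 + 49). At the given point: sqrt(317)/2.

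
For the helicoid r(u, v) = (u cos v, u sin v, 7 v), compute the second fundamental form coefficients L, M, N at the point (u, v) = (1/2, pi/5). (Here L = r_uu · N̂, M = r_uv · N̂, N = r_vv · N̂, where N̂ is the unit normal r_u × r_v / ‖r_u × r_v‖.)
L = 0;  M = -14*sqrt(197)/197;  N = 0

Compute the unit normal N̂(u, v) = (7*sin(v)/sqrt(u^2 + 49), -7*cos(v)/sqrt(u^2 + 49), u/sqrt(u^2 + 49)), and the second partials r_uu, r_uv, r_vv. Take dot products:
  L(u, v) = r_uu · N̂ = 0,
  M(u, v) = r_uv · N̂ = -7/sqrt(u^2 + 49),
  N(u, v) = r_vv · N̂ = 0.
Evaluating at (u, v) = (1/2, pi/5):
  L = 0, M = -14*sqrt(197)/197, N = 0.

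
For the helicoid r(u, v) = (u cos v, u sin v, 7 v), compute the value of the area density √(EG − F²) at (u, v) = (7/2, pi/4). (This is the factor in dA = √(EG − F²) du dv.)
√(EG − F²)|_{(7/2, pi/4)} = 7*sqrt(5)/2

E = 1, F = 0, G = u^2 + 49, so EG − F² = u^2 + 49. Taking the positive square root: √(EG − F²) = sqrt(u^2 + 49). At (u, v) = (7/2, pi/4): 7*sqrt(5)/2.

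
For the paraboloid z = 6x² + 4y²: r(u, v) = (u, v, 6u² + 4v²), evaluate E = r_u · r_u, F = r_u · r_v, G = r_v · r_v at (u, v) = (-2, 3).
E = 577;  F = -576;  G = 577

Partials: r_u = (1, 0, 12*u), r_v = (0, 1, 8*v). As functions of (u, v):
  E = r_u · r_u = 144*u^2 + 1,
  F = r_u · r_v = 96*u*v,
  G = r_v · r_v = 64*v^2 + 1.
Evaluating at (u, v) = (-2, 3): E = 577, F = -576, G = 577.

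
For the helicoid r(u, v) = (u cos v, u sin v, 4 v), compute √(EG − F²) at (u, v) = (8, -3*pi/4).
√(EG − F²)|_{(8, -3*pi/4)} = 4*sqrt(5)

E = 1, F = 0, G = u^2 + 16; EG − F² = u^2 + 16; √(EG − F²) = sqrt(u^2 + 16). At the given point: 4*sqrt(5).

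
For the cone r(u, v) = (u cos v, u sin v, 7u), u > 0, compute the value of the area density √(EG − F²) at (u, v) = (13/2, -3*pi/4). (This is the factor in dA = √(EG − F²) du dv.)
√(EG − F²)|_{(13/2, -3*pi/4)} = 65*sqrt(2)/2

E = 50, F = 0, G = u^2, so EG − F² = 50*u^2. Taking the positive square root: √(EG − F²) = 5*sqrt(2)*Abs(u). At (u, v) = (13/2, -3*pi/4): 65*sqrt(2)/2.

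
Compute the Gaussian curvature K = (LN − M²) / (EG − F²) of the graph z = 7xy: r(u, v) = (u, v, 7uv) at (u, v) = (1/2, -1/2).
K = -196/2601

Coefficients of the first fundamental form: E = 49*v^2 + 1, F = 49*u*v, G = 49*u^2 + 1.
Coefficients of the second fundamental form: L = 0, M = 7/sqrt(49*u^2 + 49*v^2 + 1), N = 0.
Assemble K = (LN − M²)/(EG − F²) = -49/(2401*u^4 + 4802*u^2*v^2 + 98*u^2 + 2401*v^4 + 98*v^2 + 1). At (u, v) = (1/2, -1/2): K = -196/2601.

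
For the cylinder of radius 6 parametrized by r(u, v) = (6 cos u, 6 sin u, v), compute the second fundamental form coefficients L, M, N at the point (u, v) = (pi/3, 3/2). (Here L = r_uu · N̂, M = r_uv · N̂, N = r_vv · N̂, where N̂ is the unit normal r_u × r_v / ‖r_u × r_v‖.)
L = -6;  M = 0;  N = 0

Compute the unit normal N̂(u, v) = (cos(u), sin(u), 0), and the second partials r_uu, r_uv, r_vv. Take dot products:
  L(u, v) = r_uu · N̂ = -6,
  M(u, v) = r_uv · N̂ = 0,
  N(u, v) = r_vv · N̂ = 0.
Evaluating at (u, v) = (pi/3, 3/2):
  L = -6, M = 0, N = 0.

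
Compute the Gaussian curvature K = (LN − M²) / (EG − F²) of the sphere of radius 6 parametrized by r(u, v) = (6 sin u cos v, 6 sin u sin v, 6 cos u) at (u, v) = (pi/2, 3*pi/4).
K = 1/36

Coefficients of the first fundamental form: E = 36, F = 0, G = 36*sin(u)^2.
Coefficients of the second fundamental form: L = -6*sin(u)/Abs(sin(u)), M = 0, N = -6*sin(u)^3/Abs(sin(u)).
Assemble K = (LN − M²)/(EG − F²) = 1/36. At (u, v) = (pi/2, 3*pi/4): K = 1/36.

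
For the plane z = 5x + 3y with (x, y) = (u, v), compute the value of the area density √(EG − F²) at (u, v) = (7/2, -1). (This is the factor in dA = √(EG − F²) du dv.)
√(EG − F²)|_{(7/2, -1)} = sqrt(35)

E = 26, F = 15, G = 10, so EG − F² = 35. Taking the positive square root: √(EG − F²) = sqrt(35). At (u, v) = (7/2, -1): sqrt(35).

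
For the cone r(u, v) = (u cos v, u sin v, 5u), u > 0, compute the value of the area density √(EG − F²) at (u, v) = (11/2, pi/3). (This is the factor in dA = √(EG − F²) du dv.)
√(EG − F²)|_{(11/2, pi/3)} = 11*sqrt(26)/2

E = 26, F = 0, G = u^2, so EG − F² = 26*u^2. Taking the positive square root: √(EG − F²) = sqrt(26)*Abs(u). At (u, v) = (11/2, pi/3): 11*sqrt(26)/2.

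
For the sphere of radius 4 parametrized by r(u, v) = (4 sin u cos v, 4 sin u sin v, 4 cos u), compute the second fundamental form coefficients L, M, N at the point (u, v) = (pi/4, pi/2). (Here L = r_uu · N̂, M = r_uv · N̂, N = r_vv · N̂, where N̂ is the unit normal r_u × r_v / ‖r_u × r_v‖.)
L = -4;  M = 0;  N = -2

Compute the unit normal N̂(u, v) = (sin(u)^2*cos(v)/Abs(sin(u)), sin(u)^2*sin(v)/Abs(sin(u)), sin(2*u)/(2*Abs(sin(u)))), and the second partials r_uu, r_uv, r_vv. Take dot products:
  L(u, v) = r_uu · N̂ = -4*sin(u)/Abs(sin(u)),
  M(u, v) = r_uv · N̂ = 0,
  N(u, v) = r_vv · N̂ = -4*sin(u)^3/Abs(sin(u)).
Evaluating at (u, v) = (pi/4, pi/2):
  L = -4, M = 0, N = -2.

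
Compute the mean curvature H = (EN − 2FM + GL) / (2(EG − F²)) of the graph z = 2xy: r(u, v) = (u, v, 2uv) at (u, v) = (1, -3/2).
H = 3*sqrt(14)/49

With E = 4*v^2 + 1, F = 4*u*v, G = 4*u^2 + 1, L = 0, M = 2/sqrt(4*u^2 + 4*v^2 + 1), N = 0, assemble
  H = (EN − 2FM + GL) / (2(EG − F²)) = -8*u*v/(4*u^2 + 4*v^2 + 1)^(3/2).
At (u, v) = (1, -3/2): H = 3*sqrt(14)/49.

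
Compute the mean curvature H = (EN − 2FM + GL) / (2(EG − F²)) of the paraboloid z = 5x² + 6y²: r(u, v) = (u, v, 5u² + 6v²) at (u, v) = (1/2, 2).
H = 3041*sqrt(602)/362404

With E = 100*u^2 + 1, F = 120*u*v, G = 144*v^2 + 1, L = 10/sqrt(100*u^2 + 144*v^2 + 1), M = 0, N = 12/sqrt(100*u^2 + 144*v^2 + 1), assemble
  H = (EN − 2FM + GL) / (2(EG − F²)) = (600*u^2 + 720*v^2 + 11)/(100*u^2 + 144*v^2 + 1)^(3/2).
At (u, v) = (1/2, 2): H = 3041*sqrt(602)/362404.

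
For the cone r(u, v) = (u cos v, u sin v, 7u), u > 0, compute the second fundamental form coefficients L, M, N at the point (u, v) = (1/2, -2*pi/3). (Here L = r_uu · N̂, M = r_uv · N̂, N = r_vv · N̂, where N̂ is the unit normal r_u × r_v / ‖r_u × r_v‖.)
L = 0;  M = 0;  N = 7*sqrt(2)/20

Compute the unit normal N̂(u, v) = (-7*sqrt(2)*u*cos(v)/(10*Abs(u)), -7*sqrt(2)*u*sin(v)/(10*Abs(u)), sqrt(2)*u/(10*Abs(u))), and the second partials r_uu, r_uv, r_vv. Take dot products:
  L(u, v) = r_uu · N̂ = 0,
  M(u, v) = r_uv · N̂ = 0,
  N(u, v) = r_vv · N̂ = 7*sqrt(2)*u^2/(10*Abs(u)).
Evaluating at (u, v) = (1/2, -2*pi/3):
  L = 0, M = 0, N = 7*sqrt(2)/20.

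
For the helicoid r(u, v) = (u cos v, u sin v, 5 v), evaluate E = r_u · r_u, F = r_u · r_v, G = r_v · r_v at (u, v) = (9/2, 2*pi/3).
E = 1;  F = 0;  G = 181/4

Partials: r_u = (cos(v), sin(v), 0), r_v = (-u*sin(v), u*cos(v), 5). As functions of (u, v):
  E = r_u · r_u = 1,
  F = r_u · r_v = 0,
  G = r_v · r_v = u^2 + 25.
Evaluating at (u, v) = (9/2, 2*pi/3): E = 1, F = 0, G = 181/4.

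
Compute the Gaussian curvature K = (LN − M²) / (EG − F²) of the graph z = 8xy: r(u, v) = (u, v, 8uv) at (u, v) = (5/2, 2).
K = -64/431649

Coefficients of the first fundamental form: E = 64*v^2 + 1, F = 64*u*v, G = 64*u^2 + 1.
Coefficients of the second fundamental form: L = 0, M = 8/sqrt(64*u^2 + 64*v^2 + 1), N = 0.
Assemble K = (LN − M²)/(EG − F²) = -64/(4096*u^4 + 8192*u^2*v^2 + 128*u^2 + 4096*v^4 + 128*v^2 + 1). At (u, v) = (5/2, 2): K = -64/431649.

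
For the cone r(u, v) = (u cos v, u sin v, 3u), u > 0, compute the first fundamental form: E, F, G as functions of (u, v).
E = 10;  F = 0;  G = u^2

Compute partials: r_u = (cos(v), sin(v), 3), r_v = (-u*sin(v), u*cos(v), 0). Then
  E = r_u · r_u = 10,
  F = r_u · r_v = 0,
  G = r_v · r_v = u^2.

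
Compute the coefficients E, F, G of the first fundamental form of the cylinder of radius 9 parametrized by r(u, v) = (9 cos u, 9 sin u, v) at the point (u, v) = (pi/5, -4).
E = 81;  F = 0;  G = 1

Partials: r_u = (-9*sin(u), 9*cos(u), 0), r_v = (0, 0, 1). As functions of (u, v):
  E = r_u · r_u = 81,
  F = r_u · r_v = 0,
  G = r_v · r_v = 1.
Evaluating at (u, v) = (pi/5, -4): E = 81, F = 0, G = 1.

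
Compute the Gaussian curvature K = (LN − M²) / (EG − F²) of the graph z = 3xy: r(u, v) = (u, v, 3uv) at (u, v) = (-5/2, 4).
K = -144/648025

Coefficients of the first fundamental form: E = 9*v^2 + 1, F = 9*u*v, G = 9*u^2 + 1.
Coefficients of the second fundamental form: L = 0, M = 3/sqrt(9*u^2 + 9*v^2 + 1), N = 0.
Assemble K = (LN − M²)/(EG − F²) = -9/(81*u^4 + 162*u^2*v^2 + 18*u^2 + 81*v^4 + 18*v^2 + 1). At (u, v) = (-5/2, 4): K = -144/648025.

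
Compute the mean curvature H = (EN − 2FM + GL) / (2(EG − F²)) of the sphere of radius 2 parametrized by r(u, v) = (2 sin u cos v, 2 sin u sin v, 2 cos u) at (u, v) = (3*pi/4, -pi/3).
H = -1/2

With E = 4, F = 0, G = 4*sin(u)^2, L = -2*sin(u)/Abs(sin(u)), M = 0, N = -2*sin(u)^3/Abs(sin(u)), assemble
  H = (EN − 2FM + GL) / (2(EG − F²)) = -sin(u)/(2*Abs(sin(u))).
At (u, v) = (3*pi/4, -pi/3): H = -1/2.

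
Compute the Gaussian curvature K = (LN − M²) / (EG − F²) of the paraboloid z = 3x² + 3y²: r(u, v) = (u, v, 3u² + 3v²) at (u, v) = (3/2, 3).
K = 9/41209

Coefficients of the first fundamental form: E = 36*u^2 + 1, F = 36*u*v, G = 36*v^2 + 1.
Coefficients of the second fundamental form: L = 6/sqrt(36*u^2 + 36*v^2 + 1), M = 0, N = 6/sqrt(36*u^2 + 36*v^2 + 1).
Assemble K = (LN − M²)/(EG − F²) = 36/(1296*u^4 + 2592*u^2*v^2 + 72*u^2 + 1296*v^4 + 72*v^2 + 1). At (u, v) = (3/2, 3): K = 9/41209.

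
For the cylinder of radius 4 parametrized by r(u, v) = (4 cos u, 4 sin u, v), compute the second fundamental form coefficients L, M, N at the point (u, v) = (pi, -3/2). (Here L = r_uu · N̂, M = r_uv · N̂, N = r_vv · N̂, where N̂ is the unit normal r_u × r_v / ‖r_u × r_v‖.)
L = -4;  M = 0;  N = 0

Compute the unit normal N̂(u, v) = (cos(u), sin(u), 0), and the second partials r_uu, r_uv, r_vv. Take dot products:
  L(u, v) = r_uu · N̂ = -4,
  M(u, v) = r_uv · N̂ = 0,
  N(u, v) = r_vv · N̂ = 0.
Evaluating at (u, v) = (pi, -3/2):
  L = -4, M = 0, N = 0.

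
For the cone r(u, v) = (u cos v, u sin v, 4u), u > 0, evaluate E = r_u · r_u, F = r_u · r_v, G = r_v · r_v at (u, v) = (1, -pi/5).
E = 17;  F = 0;  G = 1

Partials: r_u = (cos(v), sin(v), 4), r_v = (-u*sin(v), u*cos(v), 0). As functions of (u, v):
  E = r_u · r_u = 17,
  F = r_u · r_v = 0,
  G = r_v · r_v = u^2.
Evaluating at (u, v) = (1, -pi/5): E = 17, F = 0, G = 1.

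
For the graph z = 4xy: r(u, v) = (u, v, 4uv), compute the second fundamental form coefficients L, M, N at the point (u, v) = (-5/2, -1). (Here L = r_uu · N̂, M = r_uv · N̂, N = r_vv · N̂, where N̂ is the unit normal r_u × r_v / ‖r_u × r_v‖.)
L = 0;  M = 4*sqrt(13)/39;  N = 0

Compute the unit normal N̂(u, v) = (-4*v/sqrt(16*u^2 + 16*v^2 + 1), -4*u/sqrt(16*u^2 + 16*v^2 + 1), 1/sqrt(16*u^2 + 16*v^2 + 1)), and the second partials r_uu, r_uv, r_vv. Take dot products:
  L(u, v) = r_uu · N̂ = 0,
  M(u, v) = r_uv · N̂ = 4/sqrt(16*u^2 + 16*v^2 + 1),
  N(u, v) = r_vv · N̂ = 0.
Evaluating at (u, v) = (-5/2, -1):
  L = 0, M = 4*sqrt(13)/39, N = 0.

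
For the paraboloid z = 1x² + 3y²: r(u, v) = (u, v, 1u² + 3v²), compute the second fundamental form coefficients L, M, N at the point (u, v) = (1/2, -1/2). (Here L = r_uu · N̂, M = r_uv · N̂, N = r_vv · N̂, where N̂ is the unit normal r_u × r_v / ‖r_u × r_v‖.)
L = 2*sqrt(11)/11;  M = 0;  N = 6*sqrt(11)/11

Compute the unit normal N̂(u, v) = (-2*u/sqrt(4*u^2 + 36*v^2 + 1), -6*v/sqrt(4*u^2 + 36*v^2 + 1), 1/sqrt(4*u^2 + 36*v^2 + 1)), and the second partials r_uu, r_uv, r_vv. Take dot products:
  L(u, v) = r_uu · N̂ = 2/sqrt(4*u^2 + 36*v^2 + 1),
  M(u, v) = r_uv · N̂ = 0,
  N(u, v) = r_vv · N̂ = 6/sqrt(4*u^2 + 36*v^2 + 1).
Evaluating at (u, v) = (1/2, -1/2):
  L = 2*sqrt(11)/11, M = 0, N = 6*sqrt(11)/11.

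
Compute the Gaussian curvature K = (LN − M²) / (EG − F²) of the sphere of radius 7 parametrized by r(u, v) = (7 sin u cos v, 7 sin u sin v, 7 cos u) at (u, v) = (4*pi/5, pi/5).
K = 1/49

Coefficients of the first fundamental form: E = 49, F = 0, G = 49*sin(u)^2.
Coefficients of the second fundamental form: L = -7*sin(u)/Abs(sin(u)), M = 0, N = -7*sin(u)^3/Abs(sin(u)).
Assemble K = (LN − M²)/(EG − F²) = 1/49. At (u, v) = (4*pi/5, pi/5): K = 1/49.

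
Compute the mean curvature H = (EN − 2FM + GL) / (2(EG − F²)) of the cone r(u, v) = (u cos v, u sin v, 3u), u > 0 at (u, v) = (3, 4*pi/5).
H = sqrt(10)/20

With E = 10, F = 0, G = u^2, L = 0, M = 0, N = 3*sqrt(10)*u^2/(10*Abs(u)), assemble
  H = (EN − 2FM + GL) / (2(EG − F²)) = 3*sqrt(10)/(20*Abs(u)).
At (u, v) = (3, 4*pi/5): H = sqrt(10)/20.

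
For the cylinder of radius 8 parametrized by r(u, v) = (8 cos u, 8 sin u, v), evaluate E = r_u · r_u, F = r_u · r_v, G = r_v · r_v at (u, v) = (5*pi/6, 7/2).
E = 64;  F = 0;  G = 1

Partials: r_u = (-8*sin(u), 8*cos(u), 0), r_v = (0, 0, 1). As functions of (u, v):
  E = r_u · r_u = 64,
  F = r_u · r_v = 0,
  G = r_v · r_v = 1.
Evaluating at (u, v) = (5*pi/6, 7/2): E = 64, F = 0, G = 1.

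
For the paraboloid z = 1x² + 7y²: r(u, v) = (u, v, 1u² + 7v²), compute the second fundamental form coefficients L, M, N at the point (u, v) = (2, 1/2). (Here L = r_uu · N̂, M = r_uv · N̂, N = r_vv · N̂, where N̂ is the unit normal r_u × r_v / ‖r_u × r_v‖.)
L = sqrt(66)/33;  M = 0;  N = 7*sqrt(66)/33

Compute the unit normal N̂(u, v) = (-2*u/sqrt(4*u^2 + 196*v^2 + 1), -14*v/sqrt(4*u^2 + 196*v^2 + 1), 1/sqrt(4*u^2 + 196*v^2 + 1)), and the second partials r_uu, r_uv, r_vv. Take dot products:
  L(u, v) = r_uu · N̂ = 2/sqrt(4*u^2 + 196*v^2 + 1),
  M(u, v) = r_uv · N̂ = 0,
  N(u, v) = r_vv · N̂ = 14/sqrt(4*u^2 + 196*v^2 + 1).
Evaluating at (u, v) = (2, 1/2):
  L = sqrt(66)/33, M = 0, N = 7*sqrt(66)/33.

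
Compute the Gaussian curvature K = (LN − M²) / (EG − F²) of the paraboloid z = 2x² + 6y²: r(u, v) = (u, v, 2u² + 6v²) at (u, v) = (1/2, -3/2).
K = 48/108241

Coefficients of the first fundamental form: E = 16*u^2 + 1, F = 48*u*v, G = 144*v^2 + 1.
Coefficients of the second fundamental form: L = 4/sqrt(16*u^2 + 144*v^2 + 1), M = 0, N = 12/sqrt(16*u^2 + 144*v^2 + 1).
Assemble K = (LN − M²)/(EG − F²) = 48/(256*u^4 + 4608*u^2*v^2 + 32*u^2 + 20736*v^4 + 288*v^2 + 1). At (u, v) = (1/2, -3/2): K = 48/108241.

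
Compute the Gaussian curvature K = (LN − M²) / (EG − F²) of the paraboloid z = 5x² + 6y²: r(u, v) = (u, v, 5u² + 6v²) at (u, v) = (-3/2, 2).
K = 30/160801

Coefficients of the first fundamental form: E = 100*u^2 + 1, F = 120*u*v, G = 144*v^2 + 1.
Coefficients of the second fundamental form: L = 10/sqrt(100*u^2 + 144*v^2 + 1), M = 0, N = 12/sqrt(100*u^2 + 144*v^2 + 1).
Assemble K = (LN − M²)/(EG − F²) = 120/(10000*u^4 + 28800*u^2*v^2 + 200*u^2 + 20736*v^4 + 288*v^2 + 1). At (u, v) = (-3/2, 2): K = 30/160801.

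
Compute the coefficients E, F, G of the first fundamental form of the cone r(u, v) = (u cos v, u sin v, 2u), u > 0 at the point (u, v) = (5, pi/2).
E = 5;  F = 0;  G = 25

Partials: r_u = (cos(v), sin(v), 2), r_v = (-u*sin(v), u*cos(v), 0). As functions of (u, v):
  E = r_u · r_u = 5,
  F = r_u · r_v = 0,
  G = r_v · r_v = u^2.
Evaluating at (u, v) = (5, pi/2): E = 5, F = 0, G = 25.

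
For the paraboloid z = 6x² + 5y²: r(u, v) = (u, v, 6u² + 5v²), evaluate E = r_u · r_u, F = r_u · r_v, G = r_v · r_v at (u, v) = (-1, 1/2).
E = 145;  F = -60;  G = 26

Partials: r_u = (1, 0, 12*u), r_v = (0, 1, 10*v). As functions of (u, v):
  E = r_u · r_u = 144*u^2 + 1,
  F = r_u · r_v = 120*u*v,
  G = r_v · r_v = 100*v^2 + 1.
Evaluating at (u, v) = (-1, 1/2): E = 145, F = -60, G = 26.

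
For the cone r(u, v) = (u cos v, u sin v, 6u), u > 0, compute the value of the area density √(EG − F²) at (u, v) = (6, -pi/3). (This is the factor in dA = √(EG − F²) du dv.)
√(EG − F²)|_{(6, -pi/3)} = 6*sqrt(37)

E = 37, F = 0, G = u^2, so EG − F² = 37*u^2. Taking the positive square root: √(EG − F²) = sqrt(37)*Abs(u). At (u, v) = (6, -pi/3): 6*sqrt(37).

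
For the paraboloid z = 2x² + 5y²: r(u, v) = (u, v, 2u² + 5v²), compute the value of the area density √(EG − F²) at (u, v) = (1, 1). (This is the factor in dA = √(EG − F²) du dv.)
√(EG − F²)|_{(1, 1)} = 3*sqrt(13)

E = 16*u^2 + 1, F = 40*u*v, G = 100*v^2 + 1, so EG − F² = 16*u^2 + 100*v^2 + 1. Taking the positive square root: √(EG − F²) = sqrt(16*u^2 + 100*v^2 + 1). At (u, v) = (1, 1): 3*sqrt(13).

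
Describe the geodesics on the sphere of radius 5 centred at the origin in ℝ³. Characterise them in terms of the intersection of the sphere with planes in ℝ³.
Geodesics on the sphere of radius 5 are great circles — circles of radius 5 obtained as the intersection of the sphere with planes through the origin (the centre of the sphere).

A curve α(t) of nonzero constant speed on the sphere of radius 5 is a geodesic iff its acceleration α̈ is everywhere normal to the surface, i.e. parallel to the radial vector α(t). Then d/dt(α × α̇) = α̇ × α̇ + α × α̈ = 0, so α × α̇ is a constant vector n ≠ 0 and α(t) · n = 0 for all t: α lies in the plane through the origin with normal n. The intersection of that plane with the sphere is a circle of radius 5 (a great circle). Conversely, a great circle traversed at constant speed has centripetal acceleration pointing at the origin, hence normal to the sphere, so every great circle is a geodesic.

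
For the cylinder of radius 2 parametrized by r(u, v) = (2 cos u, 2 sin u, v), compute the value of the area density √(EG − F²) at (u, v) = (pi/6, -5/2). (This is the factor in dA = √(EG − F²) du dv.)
√(EG − F²)|_{(pi/6, -5/2)} = 2

E = 4, F = 0, G = 1, so EG − F² = 4. Taking the positive square root: √(EG − F²) = 2. At (u, v) = (pi/6, -5/2): 2.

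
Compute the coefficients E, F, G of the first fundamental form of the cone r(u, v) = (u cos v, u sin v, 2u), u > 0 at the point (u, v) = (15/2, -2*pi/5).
E = 5;  F = 0;  G = 225/4

Partials: r_u = (cos(v), sin(v), 2), r_v = (-u*sin(v), u*cos(v), 0). As functions of (u, v):
  E = r_u · r_u = 5,
  F = r_u · r_v = 0,
  G = r_v · r_v = u^2.
Evaluating at (u, v) = (15/2, -2*pi/5): E = 5, F = 0, G = 225/4.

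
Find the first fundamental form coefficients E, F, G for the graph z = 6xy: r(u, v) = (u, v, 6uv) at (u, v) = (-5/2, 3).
E = 325;  F = -270;  G = 226

Partials: r_u = (1, 0, 6*v), r_v = (0, 1, 6*u). As functions of (u, v):
  E = r_u · r_u = 36*v^2 + 1,
  F = r_u · r_v = 36*u*v,
  G = r_v · r_v = 36*u^2 + 1.
Evaluating at (u, v) = (-5/2, 3): E = 325, F = -270, G = 226.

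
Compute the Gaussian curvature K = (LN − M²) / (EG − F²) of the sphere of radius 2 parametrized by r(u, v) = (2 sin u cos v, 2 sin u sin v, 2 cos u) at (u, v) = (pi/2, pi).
K = 1/4

Coefficients of the first fundamental form: E = 4, F = 0, G = 4*sin(u)^2.
Coefficients of the second fundamental form: L = -2*sin(u)/Abs(sin(u)), M = 0, N = -2*sin(u)^3/Abs(sin(u)).
Assemble K = (LN − M²)/(EG − F²) = 1/4. At (u, v) = (pi/2, pi): K = 1/4.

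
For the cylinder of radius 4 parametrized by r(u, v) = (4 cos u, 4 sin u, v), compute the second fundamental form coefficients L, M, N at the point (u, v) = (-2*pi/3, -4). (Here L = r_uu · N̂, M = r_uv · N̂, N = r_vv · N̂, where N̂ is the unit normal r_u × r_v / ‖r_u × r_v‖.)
L = -4;  M = 0;  N = 0

Compute the unit normal N̂(u, v) = (cos(u), sin(u), 0), and the second partials r_uu, r_uv, r_vv. Take dot products:
  L(u, v) = r_uu · N̂ = -4,
  M(u, v) = r_uv · N̂ = 0,
  N(u, v) = r_vv · N̂ = 0.
Evaluating at (u, v) = (-2*pi/3, -4):
  L = -4, M = 0, N = 0.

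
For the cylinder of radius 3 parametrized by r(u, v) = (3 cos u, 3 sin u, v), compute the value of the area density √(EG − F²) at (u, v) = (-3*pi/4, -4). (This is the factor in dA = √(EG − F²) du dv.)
√(EG − F²)|_{(-3*pi/4, -4)} = 3

E = 9, F = 0, G = 1, so EG − F² = 9. Taking the positive square root: √(EG − F²) = 3. At (u, v) = (-3*pi/4, -4): 3.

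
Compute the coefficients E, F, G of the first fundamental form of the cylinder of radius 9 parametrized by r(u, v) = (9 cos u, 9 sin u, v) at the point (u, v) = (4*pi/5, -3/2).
E = 81;  F = 0;  G = 1

Partials: r_u = (-9*sin(u), 9*cos(u), 0), r_v = (0, 0, 1). As functions of (u, v):
  E = r_u · r_u = 81,
  F = r_u · r_v = 0,
  G = r_v · r_v = 1.
Evaluating at (u, v) = (4*pi/5, -3/2): E = 81, F = 0, G = 1.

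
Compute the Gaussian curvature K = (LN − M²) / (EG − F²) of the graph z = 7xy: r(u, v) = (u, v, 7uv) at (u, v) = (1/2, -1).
K = -784/62001

Coefficients of the first fundamental form: E = 49*v^2 + 1, F = 49*u*v, G = 49*u^2 + 1.
Coefficients of the second fundamental form: L = 0, M = 7/sqrt(49*u^2 + 49*v^2 + 1), N = 0.
Assemble K = (LN − M²)/(EG − F²) = -49/(2401*u^4 + 4802*u^2*v^2 + 98*u^2 + 2401*v^4 + 98*v^2 + 1). At (u, v) = (1/2, -1): K = -784/62001.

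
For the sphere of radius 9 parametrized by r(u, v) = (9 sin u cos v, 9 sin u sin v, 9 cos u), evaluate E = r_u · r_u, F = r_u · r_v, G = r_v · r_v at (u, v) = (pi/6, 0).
E = 81;  F = 0;  G = 81/4

Partials: r_u = (9*cos(u)*cos(v), 9*sin(v)*cos(u), -9*sin(u)), r_v = (-9*sin(u)*sin(v), 9*sin(u)*cos(v), 0). As functions of (u, v):
  E = r_u · r_u = 81,
  F = r_u · r_v = 0,
  G = r_v · r_v = 81*sin(u)^2.
Evaluating at (u, v) = (pi/6, 0): E = 81, F = 0, G = 81/4.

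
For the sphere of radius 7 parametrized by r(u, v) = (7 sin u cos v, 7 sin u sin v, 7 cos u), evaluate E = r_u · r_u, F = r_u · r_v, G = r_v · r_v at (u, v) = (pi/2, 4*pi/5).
E = 49;  F = 0;  G = 49

Partials: r_u = (7*cos(u)*cos(v), 7*sin(v)*cos(u), -7*sin(u)), r_v = (-7*sin(u)*sin(v), 7*sin(u)*cos(v), 0). As functions of (u, v):
  E = r_u · r_u = 49,
  F = r_u · r_v = 0,
  G = r_v · r_v = 49*sin(u)^2.
Evaluating at (u, v) = (pi/2, 4*pi/5): E = 49, F = 0, G = 49.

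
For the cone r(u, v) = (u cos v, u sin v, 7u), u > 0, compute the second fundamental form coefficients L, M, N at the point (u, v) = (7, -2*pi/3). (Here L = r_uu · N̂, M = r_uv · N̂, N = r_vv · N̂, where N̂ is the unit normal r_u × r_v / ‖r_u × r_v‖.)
L = 0;  M = 0;  N = 49*sqrt(2)/10

Compute the unit normal N̂(u, v) = (-7*sqrt(2)*u*cos(v)/(10*Abs(u)), -7*sqrt(2)*u*sin(v)/(10*Abs(u)), sqrt(2)*u/(10*Abs(u))), and the second partials r_uu, r_uv, r_vv. Take dot products:
  L(u, v) = r_uu · N̂ = 0,
  M(u, v) = r_uv · N̂ = 0,
  N(u, v) = r_vv · N̂ = 7*sqrt(2)*u^2/(10*Abs(u)).
Evaluating at (u, v) = (7, -2*pi/3):
  L = 0, M = 0, N = 49*sqrt(2)/10.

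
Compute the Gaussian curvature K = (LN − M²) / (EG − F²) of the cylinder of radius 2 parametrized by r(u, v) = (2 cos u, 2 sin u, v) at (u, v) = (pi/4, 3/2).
K = 0

Coefficients of the first fundamental form: E = 4, F = 0, G = 1.
Coefficients of the second fundamental form: L = -2, M = 0, N = 0.
Assemble K = (LN − M²)/(EG − F²) = 0. At (u, v) = (pi/4, 3/2): K = 0.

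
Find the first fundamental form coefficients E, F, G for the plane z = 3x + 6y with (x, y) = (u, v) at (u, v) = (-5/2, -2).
E = 10;  F = 18;  G = 37

Partials: r_u = (1, 0, 3), r_v = (0, 1, 6). As functions of (u, v):
  E = r_u · r_u = 10,
  F = r_u · r_v = 18,
  G = r_v · r_v = 37.
Evaluating at (u, v) = (-5/2, -2): E = 10, F = 18, G = 37.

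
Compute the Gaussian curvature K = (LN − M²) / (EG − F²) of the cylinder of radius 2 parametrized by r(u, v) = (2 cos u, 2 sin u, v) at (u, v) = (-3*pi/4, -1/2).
K = 0

Coefficients of the first fundamental form: E = 4, F = 0, G = 1.
Coefficients of the second fundamental form: L = -2, M = 0, N = 0.
Assemble K = (LN − M²)/(EG − F²) = 0. At (u, v) = (-3*pi/4, -1/2): K = 0.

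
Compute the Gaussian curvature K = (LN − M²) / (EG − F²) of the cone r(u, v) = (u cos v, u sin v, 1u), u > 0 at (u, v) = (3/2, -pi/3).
K = 0

Coefficients of the first fundamental form: E = 2, F = 0, G = u^2.
Coefficients of the second fundamental form: L = 0, M = 0, N = sqrt(2)*u^2/(2*Abs(u)).
Assemble K = (LN − M²)/(EG − F²) = 0. At (u, v) = (3/2, -pi/3): K = 0.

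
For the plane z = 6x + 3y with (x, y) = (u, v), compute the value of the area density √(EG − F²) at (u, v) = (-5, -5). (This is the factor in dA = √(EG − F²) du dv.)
√(EG − F²)|_{(-5, -5)} = sqrt(46)

E = 37, F = 18, G = 10, so EG − F² = 46. Taking the positive square root: √(EG − F²) = sqrt(46). At (u, v) = (-5, -5): sqrt(46).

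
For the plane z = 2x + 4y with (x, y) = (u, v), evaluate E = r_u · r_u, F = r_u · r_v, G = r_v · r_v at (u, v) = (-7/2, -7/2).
E = 5;  F = 8;  G = 17

Partials: r_u = (1, 0, 2), r_v = (0, 1, 4). As functions of (u, v):
  E = r_u · r_u = 5,
  F = r_u · r_v = 8,
  G = r_v · r_v = 17.
Evaluating at (u, v) = (-7/2, -7/2): E = 5, F = 8, G = 17.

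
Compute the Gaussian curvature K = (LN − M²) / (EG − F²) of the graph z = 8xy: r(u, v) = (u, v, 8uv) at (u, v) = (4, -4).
K = -64/4198401

Coefficients of the first fundamental form: E = 64*v^2 + 1, F = 64*u*v, G = 64*u^2 + 1.
Coefficients of the second fundamental form: L = 0, M = 8/sqrt(64*u^2 + 64*v^2 + 1), N = 0.
Assemble K = (LN − M²)/(EG − F²) = -64/(4096*u^4 + 8192*u^2*v^2 + 128*u^2 + 4096*v^4 + 128*v^2 + 1). At (u, v) = (4, -4): K = -64/4198401.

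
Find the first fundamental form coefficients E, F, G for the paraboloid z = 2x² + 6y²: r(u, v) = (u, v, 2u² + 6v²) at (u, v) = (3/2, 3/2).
E = 37;  F = 108;  G = 325

Partials: r_u = (1, 0, 4*u), r_v = (0, 1, 12*v). As functions of (u, v):
  E = r_u · r_u = 16*u^2 + 1,
  F = r_u · r_v = 48*u*v,
  G = r_v · r_v = 144*v^2 + 1.
Evaluating at (u, v) = (3/2, 3/2): E = 37, F = 108, G = 325.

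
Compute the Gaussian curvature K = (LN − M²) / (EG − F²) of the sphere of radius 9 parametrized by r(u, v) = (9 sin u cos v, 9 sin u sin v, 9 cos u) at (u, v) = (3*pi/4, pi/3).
K = 1/81

Coefficients of the first fundamental form: E = 81, F = 0, G = 81*sin(u)^2.
Coefficients of the second fundamental form: L = -9*sin(u)/Abs(sin(u)), M = 0, N = -9*sin(u)^3/Abs(sin(u)).
Assemble K = (LN − M²)/(EG − F²) = 1/81. At (u, v) = (3*pi/4, pi/3): K = 1/81.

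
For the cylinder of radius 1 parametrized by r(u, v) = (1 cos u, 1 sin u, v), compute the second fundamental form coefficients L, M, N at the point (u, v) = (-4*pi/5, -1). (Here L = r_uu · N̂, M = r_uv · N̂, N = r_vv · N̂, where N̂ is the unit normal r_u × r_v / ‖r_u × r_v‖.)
L = -1;  M = 0;  N = 0

Compute the unit normal N̂(u, v) = (cos(u), sin(u), 0), and the second partials r_uu, r_uv, r_vv. Take dot products:
  L(u, v) = r_uu · N̂ = -1,
  M(u, v) = r_uv · N̂ = 0,
  N(u, v) = r_vv · N̂ = 0.
Evaluating at (u, v) = (-4*pi/5, -1):
  L = -1, M = 0, N = 0.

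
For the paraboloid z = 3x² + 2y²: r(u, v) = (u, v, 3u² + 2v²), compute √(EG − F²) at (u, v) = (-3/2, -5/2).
√(EG − F²)|_{(-3/2, -5/2)} = sqrt(182)

E = 36*u^2 + 1, F = 24*u*v, G = 16*v^2 + 1; EG − F² = 36*u^2 + 16*v^2 + 1; √(EG − F²) = sqrt(36*u^2 + 16*v^2 + 1). At the given point: sqrt(182).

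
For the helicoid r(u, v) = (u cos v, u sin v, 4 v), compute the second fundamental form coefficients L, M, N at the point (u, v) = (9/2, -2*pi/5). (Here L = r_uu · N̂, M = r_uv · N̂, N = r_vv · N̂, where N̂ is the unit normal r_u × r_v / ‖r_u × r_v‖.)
L = 0;  M = -8*sqrt(145)/145;  N = 0

Compute the unit normal N̂(u, v) = (4*sin(v)/sqrt(u^2 + 16), -4*cos(v)/sqrt(u^2 + 16), u/sqrt(u^2 + 16)), and the second partials r_uu, r_uv, r_vv. Take dot products:
  L(u, v) = r_uu · N̂ = 0,
  M(u, v) = r_uv · N̂ = -4/sqrt(u^2 + 16),
  N(u, v) = r_vv · N̂ = 0.
Evaluating at (u, v) = (9/2, -2*pi/5):
  L = 0, M = -8*sqrt(145)/145, N = 0.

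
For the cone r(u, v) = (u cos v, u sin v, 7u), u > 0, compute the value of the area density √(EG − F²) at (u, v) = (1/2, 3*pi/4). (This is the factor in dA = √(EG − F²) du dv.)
√(EG − F²)|_{(1/2, 3*pi/4)} = 5*sqrt(2)/2

E = 50, F = 0, G = u^2, so EG − F² = 50*u^2. Taking the positive square root: √(EG − F²) = 5*sqrt(2)*Abs(u). At (u, v) = (1/2, 3*pi/4): 5*sqrt(2)/2.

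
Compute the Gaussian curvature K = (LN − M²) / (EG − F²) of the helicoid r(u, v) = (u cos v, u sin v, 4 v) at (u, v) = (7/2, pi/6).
K = -256/12769

Coefficients of the first fundamental form: E = 1, F = 0, G = u^2 + 16.
Coefficients of the second fundamental form: L = 0, M = -4/sqrt(u^2 + 16), N = 0.
Assemble K = (LN − M²)/(EG − F²) = -16/(u^2 + 16)^2. At (u, v) = (7/2, pi/6): K = -256/12769.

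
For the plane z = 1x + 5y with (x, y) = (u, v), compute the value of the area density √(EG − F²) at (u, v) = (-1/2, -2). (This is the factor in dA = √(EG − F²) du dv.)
√(EG − F²)|_{(-1/2, -2)} = 3*sqrt(3)

E = 2, F = 5, G = 26, so EG − F² = 27. Taking the positive square root: √(EG − F²) = 3*sqrt(3). At (u, v) = (-1/2, -2): 3*sqrt(3).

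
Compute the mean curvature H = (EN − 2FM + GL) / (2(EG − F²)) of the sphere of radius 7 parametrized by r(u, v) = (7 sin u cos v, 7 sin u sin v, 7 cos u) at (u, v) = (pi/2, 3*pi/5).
H = -1/7

With E = 49, F = 0, G = 49*sin(u)^2, L = -7*sin(u)/Abs(sin(u)), M = 0, N = -7*sin(u)^3/Abs(sin(u)), assemble
  H = (EN − 2FM + GL) / (2(EG − F²)) = -sin(u)/(7*Abs(sin(u))).
At (u, v) = (pi/2, 3*pi/5): H = -1/7.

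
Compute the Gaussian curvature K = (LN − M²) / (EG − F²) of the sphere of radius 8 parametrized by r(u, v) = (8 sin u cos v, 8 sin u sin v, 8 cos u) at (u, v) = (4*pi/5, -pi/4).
K = 1/64

Coefficients of the first fundamental form: E = 64, F = 0, G = 64*sin(u)^2.
Coefficients of the second fundamental form: L = -8*sin(u)/Abs(sin(u)), M = 0, N = -8*sin(u)^3/Abs(sin(u)).
Assemble K = (LN − M²)/(EG − F²) = 1/64. At (u, v) = (4*pi/5, -pi/4): K = 1/64.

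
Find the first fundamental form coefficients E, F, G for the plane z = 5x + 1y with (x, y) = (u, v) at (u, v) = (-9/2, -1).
E = 26;  F = 5;  G = 2

Partials: r_u = (1, 0, 5), r_v = (0, 1, 1). As functions of (u, v):
  E = r_u · r_u = 26,
  F = r_u · r_v = 5,
  G = r_v · r_v = 2.
Evaluating at (u, v) = (-9/2, -1): E = 26, F = 5, G = 2.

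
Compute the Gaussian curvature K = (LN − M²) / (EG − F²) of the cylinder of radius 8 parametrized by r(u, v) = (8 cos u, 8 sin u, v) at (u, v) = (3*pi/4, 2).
K = 0

Coefficients of the first fundamental form: E = 64, F = 0, G = 1.
Coefficients of the second fundamental form: L = -8, M = 0, N = 0.
Assemble K = (LN − M²)/(EG − F²) = 0. At (u, v) = (3*pi/4, 2): K = 0.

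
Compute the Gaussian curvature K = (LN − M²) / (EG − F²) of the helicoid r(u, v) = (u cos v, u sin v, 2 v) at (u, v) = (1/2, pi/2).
K = -64/289

Coefficients of the first fundamental form: E = 1, F = 0, G = u^2 + 4.
Coefficients of the second fundamental form: L = 0, M = -2/sqrt(u^2 + 4), N = 0.
Assemble K = (LN − M²)/(EG − F²) = -4/(u^2 + 4)^2. At (u, v) = (1/2, pi/2): K = -64/289.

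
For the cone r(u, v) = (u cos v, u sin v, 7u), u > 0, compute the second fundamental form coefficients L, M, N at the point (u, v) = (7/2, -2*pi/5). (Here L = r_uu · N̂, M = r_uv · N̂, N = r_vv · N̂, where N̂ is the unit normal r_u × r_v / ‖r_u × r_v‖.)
L = 0;  M = 0;  N = 49*sqrt(2)/20

Compute the unit normal N̂(u, v) = (-7*sqrt(2)*u*cos(v)/(10*Abs(u)), -7*sqrt(2)*u*sin(v)/(10*Abs(u)), sqrt(2)*u/(10*Abs(u))), and the second partials r_uu, r_uv, r_vv. Take dot products:
  L(u, v) = r_uu · N̂ = 0,
  M(u, v) = r_uv · N̂ = 0,
  N(u, v) = r_vv · N̂ = 7*sqrt(2)*u^2/(10*Abs(u)).
Evaluating at (u, v) = (7/2, -2*pi/5):
  L = 0, M = 0, N = 49*sqrt(2)/20.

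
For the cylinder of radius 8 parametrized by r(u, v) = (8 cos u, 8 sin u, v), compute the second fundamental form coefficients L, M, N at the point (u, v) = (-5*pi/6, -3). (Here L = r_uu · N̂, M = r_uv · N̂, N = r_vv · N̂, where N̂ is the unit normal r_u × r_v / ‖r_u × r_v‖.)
L = -8;  M = 0;  N = 0

Compute the unit normal N̂(u, v) = (cos(u), sin(u), 0), and the second partials r_uu, r_uv, r_vv. Take dot products:
  L(u, v) = r_uu · N̂ = -8,
  M(u, v) = r_uv · N̂ = 0,
  N(u, v) = r_vv · N̂ = 0.
Evaluating at (u, v) = (-5*pi/6, -3):
  L = -8, M = 0, N = 0.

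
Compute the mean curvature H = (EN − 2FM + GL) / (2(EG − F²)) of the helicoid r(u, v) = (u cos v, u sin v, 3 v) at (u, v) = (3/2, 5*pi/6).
H = 0

With E = 1, F = 0, G = u^2 + 9, L = 0, M = -3/sqrt(u^2 + 9), N = 0, assemble
  H = (EN − 2FM + GL) / (2(EG − F²)) = 0.
At (u, v) = (3/2, 5*pi/6): H = 0.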